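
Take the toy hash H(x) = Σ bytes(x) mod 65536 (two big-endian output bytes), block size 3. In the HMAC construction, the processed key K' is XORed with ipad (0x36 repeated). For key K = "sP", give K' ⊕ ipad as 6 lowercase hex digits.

Key "sP" = 73 50 is 2 bytes ≤ B = 3; zero-pad to 3 bytes: K' = 73 50 00.
XOR each byte with 0x36: 73⊕36=45, 50⊕36=66, 00⊕36=36.

456636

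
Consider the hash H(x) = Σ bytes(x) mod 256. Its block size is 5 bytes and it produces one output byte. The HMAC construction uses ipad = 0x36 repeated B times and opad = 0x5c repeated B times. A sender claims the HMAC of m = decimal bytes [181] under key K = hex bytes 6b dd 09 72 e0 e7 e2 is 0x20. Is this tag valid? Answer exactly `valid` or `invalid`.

invalid

Key hex bytes 6b dd 09 72 e0 e7 e2 is 7 bytes > B = 5, so hash it first: H(key) = 6c, then zero-pad to 5 bytes: K' = 6c 00 00 00 00.
K' ⊕ ipad = 5a 36 36 36 36; K' ⊕ opad = 30 5c 5c 5c 5c.
Inner hash: sum = 90+54+54+54+54+181 = 487; mod 256 = 231 → e7.
Outer hash (recomputed tag): sum = 48+92+92+92+92+231 = 647; mod 256 = 135 → 87.
Recomputed tag = 87; claimed = 20 → mismatch.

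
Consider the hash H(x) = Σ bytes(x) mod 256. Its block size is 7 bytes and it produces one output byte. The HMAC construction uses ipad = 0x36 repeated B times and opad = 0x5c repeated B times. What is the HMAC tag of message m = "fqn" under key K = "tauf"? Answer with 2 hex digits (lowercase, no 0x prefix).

ef

Key "tauf" = 74 61 75 66 is 4 bytes ≤ B = 7; zero-pad to 7 bytes: K' = 74 61 75 66 00 00 00.
K' ⊕ ipad = 42 57 43 50 36 36 36.  K' ⊕ opad = 28 3d 29 3a 5c 5c 5c.
Inner input = (K'⊕ipad) ∥ m = 42 57 43 50 36 36 36 ∥ 66 71 6e.
Inner hash: sum = 66+87+67+80+54+54+54+102+113+110 = 787; mod 256 = 19 → 13.
Outer input = (K'⊕opad) ∥ inner = 28 3d 29 3a 5c 5c 5c ∥ 13.
Outer hash (tag): sum = 40+61+41+58+92+92+92+19 = 495; mod 256 = 239 → ef.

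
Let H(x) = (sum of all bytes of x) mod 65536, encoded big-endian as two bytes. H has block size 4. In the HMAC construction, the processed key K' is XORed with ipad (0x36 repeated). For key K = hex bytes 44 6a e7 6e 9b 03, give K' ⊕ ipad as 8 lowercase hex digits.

34973636

Key hex bytes 44 6a e7 6e 9b 03 is 6 bytes > B = 4, so hash it first: H(key) = 02 a1, then zero-pad to 4 bytes: K' = 02 a1 00 00.
XOR each byte with 0x36: 02⊕36=34, a1⊕36=97, 00⊕36=36, 00⊕36=36.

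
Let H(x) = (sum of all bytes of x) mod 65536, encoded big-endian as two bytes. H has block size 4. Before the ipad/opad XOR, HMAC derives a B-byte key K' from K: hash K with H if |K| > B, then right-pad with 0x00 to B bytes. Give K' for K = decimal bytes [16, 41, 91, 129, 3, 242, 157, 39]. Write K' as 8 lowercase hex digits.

02ce0000

|K| = 8 > B = 4, so first hash the key.
H(K): sum = 16+41+91+129+3+242+157+39 = 718 → 02 ce.
Zero-pad H(K) = 02 ce to 4 bytes: K' = 02 ce 00 00.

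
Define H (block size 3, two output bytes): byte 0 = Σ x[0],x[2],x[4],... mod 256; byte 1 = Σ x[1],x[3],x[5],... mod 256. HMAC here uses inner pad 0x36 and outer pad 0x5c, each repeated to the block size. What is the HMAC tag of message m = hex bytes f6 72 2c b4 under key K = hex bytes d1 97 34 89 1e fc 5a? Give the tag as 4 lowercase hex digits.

c9e7

Key hex bytes d1 97 34 89 1e fc 5a is 7 bytes > B = 3, so hash it first: H(key) = 7d 1c, then zero-pad to 3 bytes: K' = 7d 1c 00.
K' ⊕ ipad = 4b 2a 36.  K' ⊕ opad = 21 40 5c.
Inner input = (K'⊕ipad) ∥ m = 4b 2a 36 ∥ f6 72 2c b4.
Inner hash: even-index sum = 423 mod 256 = 167; odd-index sum = 332 mod 256 = 76 → a7 4c.
Outer input = (K'⊕opad) ∥ inner = 21 40 5c ∥ a7 4c.
Outer hash (tag): even-index sum = 201 mod 256 = 201; odd-index sum = 231 mod 256 = 231 → c9 e7.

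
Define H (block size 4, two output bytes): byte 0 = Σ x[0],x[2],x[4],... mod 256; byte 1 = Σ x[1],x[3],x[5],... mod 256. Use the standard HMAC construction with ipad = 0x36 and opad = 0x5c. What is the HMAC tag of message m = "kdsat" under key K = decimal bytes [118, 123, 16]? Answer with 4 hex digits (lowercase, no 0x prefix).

Key decimal bytes [118, 123, 16] = 76 7b 10 is 3 bytes ≤ B = 4; zero-pad to 4 bytes: K' = 76 7b 10 00.
K' ⊕ ipad = 40 4d 26 36.  K' ⊕ opad = 2a 27 4c 5c.
Inner input = (K'⊕ipad) ∥ m = 40 4d 26 36 ∥ 6b 64 73 61 74.
Inner hash: even-index sum = 440 mod 256 = 184; odd-index sum = 328 mod 256 = 72 → b8 48.
Outer input = (K'⊕opad) ∥ inner = 2a 27 4c 5c ∥ b8 48.
Outer hash (tag): even-index sum = 302 mod 256 = 46; odd-index sum = 203 mod 256 = 203 → 2e cb.

2ecb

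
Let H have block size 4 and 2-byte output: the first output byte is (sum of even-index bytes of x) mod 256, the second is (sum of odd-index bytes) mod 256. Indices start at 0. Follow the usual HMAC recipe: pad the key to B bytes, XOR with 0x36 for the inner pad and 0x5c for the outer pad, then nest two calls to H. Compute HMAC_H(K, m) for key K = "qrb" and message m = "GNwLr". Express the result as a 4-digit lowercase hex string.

369e

Key "qrb" = 71 72 62 is 3 bytes ≤ B = 4; zero-pad to 4 bytes: K' = 71 72 62 00.
K' ⊕ ipad = 47 44 54 36.  K' ⊕ opad = 2d 2e 3e 5c.
Inner input = (K'⊕ipad) ∥ m = 47 44 54 36 ∥ 47 4e 77 4c 72.
Inner hash: even-index sum = 459 mod 256 = 203; odd-index sum = 276 mod 256 = 20 → cb 14.
Outer input = (K'⊕opad) ∥ inner = 2d 2e 3e 5c ∥ cb 14.
Outer hash (tag): even-index sum = 310 mod 256 = 54; odd-index sum = 158 mod 256 = 158 → 36 9e.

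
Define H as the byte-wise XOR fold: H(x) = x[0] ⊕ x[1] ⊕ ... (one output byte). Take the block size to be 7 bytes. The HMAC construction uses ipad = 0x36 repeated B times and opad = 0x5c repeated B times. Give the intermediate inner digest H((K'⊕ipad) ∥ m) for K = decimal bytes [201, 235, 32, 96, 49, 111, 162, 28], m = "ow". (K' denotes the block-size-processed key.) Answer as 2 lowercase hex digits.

Key decimal bytes [201, 235, 32, 96, 49, 111, 162, 28] = c9 eb 20 60 31 6f a2 1c is 8 bytes > B = 7, so hash it first: H(key) = 82, then zero-pad to 7 bytes: K' = 82 00 00 00 00 00 00.
K' ⊕ ipad = b4 36 36 36 36 36 36.
Inner input = b4 36 36 36 36 36 36 ∥ 6f 77.
Inner hash: XOR b4⊕36⊕36⊕36⊕36⊕36⊕36⊕6f⊕77 = ac.

ac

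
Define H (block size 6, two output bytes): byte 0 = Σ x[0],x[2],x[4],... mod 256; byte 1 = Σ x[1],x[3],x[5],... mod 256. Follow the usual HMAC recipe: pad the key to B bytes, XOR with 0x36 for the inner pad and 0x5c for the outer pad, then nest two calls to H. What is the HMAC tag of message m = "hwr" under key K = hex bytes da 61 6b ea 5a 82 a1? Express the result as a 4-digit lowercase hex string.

Key hex bytes da 61 6b ea 5a 82 a1 is 7 bytes > B = 6, so hash it first: H(key) = 40 cd, then zero-pad to 6 bytes: K' = 40 cd 00 00 00 00.
K' ⊕ ipad = 76 fb 36 36 36 36.  K' ⊕ opad = 1c 91 5c 5c 5c 5c.
Inner input = (K'⊕ipad) ∥ m = 76 fb 36 36 36 36 ∥ 68 77 72.
Inner hash: even-index sum = 444 mod 256 = 188; odd-index sum = 478 mod 256 = 222 → bc de.
Outer input = (K'⊕opad) ∥ inner = 1c 91 5c 5c 5c 5c ∥ bc de.
Outer hash (tag): even-index sum = 400 mod 256 = 144; odd-index sum = 551 mod 256 = 39 → 90 27.

9027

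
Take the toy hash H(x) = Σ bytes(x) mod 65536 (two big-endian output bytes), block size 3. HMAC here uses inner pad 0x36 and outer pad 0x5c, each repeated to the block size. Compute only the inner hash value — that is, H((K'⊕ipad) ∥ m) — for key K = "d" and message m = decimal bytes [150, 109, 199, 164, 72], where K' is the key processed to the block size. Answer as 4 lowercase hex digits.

0374

Key "d" = 64 is 1 byte ≤ B = 3; zero-pad to 3 bytes: K' = 64 00 00.
K' ⊕ ipad = 52 36 36.
Inner input = 52 36 36 ∥ 96 6d c7 a4 48.
Inner hash: sum = 82+54+54+150+109+199+164+72 = 884 → 03 74.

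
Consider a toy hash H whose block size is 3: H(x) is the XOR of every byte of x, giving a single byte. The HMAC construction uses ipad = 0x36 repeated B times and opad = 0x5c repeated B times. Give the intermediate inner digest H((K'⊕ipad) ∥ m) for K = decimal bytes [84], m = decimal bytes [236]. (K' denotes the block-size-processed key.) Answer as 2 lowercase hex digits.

8e

Key decimal bytes [84] = 54 is 1 byte ≤ B = 3; zero-pad to 3 bytes: K' = 54 00 00.
K' ⊕ ipad = 62 36 36.
Inner input = 62 36 36 ∥ ec.
Inner hash: XOR 62⊕36⊕36⊕ec = 8e.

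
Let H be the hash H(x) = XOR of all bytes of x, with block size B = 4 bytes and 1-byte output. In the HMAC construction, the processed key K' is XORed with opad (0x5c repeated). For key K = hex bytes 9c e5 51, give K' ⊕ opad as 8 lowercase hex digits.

Key hex bytes 9c e5 51 is 3 bytes ≤ B = 4; zero-pad to 4 bytes: K' = 9c e5 51 00.
XOR each byte with 0x5c: 9c⊕5c=c0, e5⊕5c=b9, 51⊕5c=0d, 00⊕5c=5c.

c0b90d5c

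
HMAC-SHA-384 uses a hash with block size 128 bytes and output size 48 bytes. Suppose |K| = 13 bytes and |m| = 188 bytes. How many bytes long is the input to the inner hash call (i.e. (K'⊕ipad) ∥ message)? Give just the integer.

Key is 13 ≤ 128 bytes, zero-padded: |K'| = 128.
Inner input = (K'⊕ipad) ∥ m → 128 + 188 = 316 bytes.

316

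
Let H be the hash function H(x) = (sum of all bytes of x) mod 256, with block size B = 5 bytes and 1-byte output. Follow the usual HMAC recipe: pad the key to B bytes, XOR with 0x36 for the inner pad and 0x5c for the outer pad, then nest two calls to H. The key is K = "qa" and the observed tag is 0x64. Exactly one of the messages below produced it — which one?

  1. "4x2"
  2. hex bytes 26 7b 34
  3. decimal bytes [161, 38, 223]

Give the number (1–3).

3

Key "qa" = 71 61 is 2 bytes ≤ B = 5; zero-pad to 5 bytes: K' = 71 61 00 00 00.
K' ⊕ ipad = 47 57 36 36 36; K' ⊕ opad = 2d 3d 5c 5c 5c.
m1: inner = H(47 57 36 36 36 34 78 32) = 1e; tag = H(2d 3d 5c 5c 5c 1e) = 9c
m2: inner = H(47 57 36 36 36 26 7b 34) = 15; tag = H(2d 3d 5c 5c 5c 15) = 93
m3: inner = H(47 57 36 36 36 a1 26 df) = e6; tag = H(2d 3d 5c 5c 5c e6) = 64 ← matches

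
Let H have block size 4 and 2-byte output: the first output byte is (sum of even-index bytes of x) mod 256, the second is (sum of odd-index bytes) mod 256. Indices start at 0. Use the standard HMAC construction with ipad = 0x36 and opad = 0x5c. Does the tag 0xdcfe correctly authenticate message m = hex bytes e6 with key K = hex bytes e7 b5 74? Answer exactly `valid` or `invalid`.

valid

Key hex bytes e7 b5 74 is 3 bytes ≤ B = 4; zero-pad to 4 bytes: K' = e7 b5 74 00.
K' ⊕ ipad = d1 83 42 36; K' ⊕ opad = bb e9 28 5c.
Inner hash: even-index sum = 505 mod 256 = 249; odd-index sum = 185 mod 256 = 185 → f9 b9.
Outer hash (recomputed tag): even-index sum = 476 mod 256 = 220; odd-index sum = 510 mod 256 = 254 → dc fe.
Recomputed tag = dcfe; claimed = dcfe → match.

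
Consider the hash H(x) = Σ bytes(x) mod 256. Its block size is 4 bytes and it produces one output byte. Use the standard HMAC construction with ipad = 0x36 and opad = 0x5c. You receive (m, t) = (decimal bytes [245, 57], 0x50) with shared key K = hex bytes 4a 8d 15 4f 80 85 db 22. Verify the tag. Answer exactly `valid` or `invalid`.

valid

Key hex bytes 4a 8d 15 4f 80 85 db 22 is 8 bytes > B = 4, so hash it first: H(key) = 3d, then zero-pad to 4 bytes: K' = 3d 00 00 00.
K' ⊕ ipad = 0b 36 36 36; K' ⊕ opad = 61 5c 5c 5c.
Inner hash: sum = 11+54+54+54+245+57 = 475; mod 256 = 219 → db.
Outer hash (recomputed tag): sum = 97+92+92+92+219 = 592; mod 256 = 80 → 50.
Recomputed tag = 50; claimed = 50 → match.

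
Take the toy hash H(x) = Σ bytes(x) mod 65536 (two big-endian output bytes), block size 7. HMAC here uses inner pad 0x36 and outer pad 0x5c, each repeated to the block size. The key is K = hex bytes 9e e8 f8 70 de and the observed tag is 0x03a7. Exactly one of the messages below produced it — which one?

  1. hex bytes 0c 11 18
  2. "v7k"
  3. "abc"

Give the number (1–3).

Key hex bytes 9e e8 f8 70 de is 5 bytes ≤ B = 7; zero-pad to 7 bytes: K' = 9e e8 f8 70 de 00 00.
K' ⊕ ipad = a8 de ce 46 e8 36 36; K' ⊕ opad = c2 b4 a4 2c 82 5c 5c.
m1: inner = H(a8 de ce 46 e8 36 36 0c 11 18) = 04 23; tag = H(c2 b4 a4 2c 82 5c 5c 04 23) = 03a7 ← matches
m2: inner = H(a8 de ce 46 e8 36 36 76 37 6b) = 05 06; tag = H(c2 b4 a4 2c 82 5c 5c 05 06) = 038b
m3: inner = H(a8 de ce 46 e8 36 36 61 62 63) = 05 14; tag = H(c2 b4 a4 2c 82 5c 5c 05 14) = 0399

1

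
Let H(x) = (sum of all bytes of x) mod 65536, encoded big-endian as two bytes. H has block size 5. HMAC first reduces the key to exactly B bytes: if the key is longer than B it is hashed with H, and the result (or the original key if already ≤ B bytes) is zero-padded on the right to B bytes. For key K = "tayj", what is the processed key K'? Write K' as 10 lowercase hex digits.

7461796a00

Key "tayj" = 74 61 79 6a is 4 bytes ≤ B = 5; zero-pad to 5 bytes: K' = 74 61 79 6a 00.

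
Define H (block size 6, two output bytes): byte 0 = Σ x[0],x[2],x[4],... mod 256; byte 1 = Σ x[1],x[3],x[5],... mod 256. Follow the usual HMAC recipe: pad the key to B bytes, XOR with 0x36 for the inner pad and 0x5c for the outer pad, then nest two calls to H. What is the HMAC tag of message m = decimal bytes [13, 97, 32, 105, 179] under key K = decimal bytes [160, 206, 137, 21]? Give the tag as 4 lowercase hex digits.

Key decimal bytes [160, 206, 137, 21] = a0 ce 89 15 is 4 bytes ≤ B = 6; zero-pad to 6 bytes: K' = a0 ce 89 15 00 00.
K' ⊕ ipad = 96 f8 bf 23 36 36.  K' ⊕ opad = fc 92 d5 49 5c 5c.
Inner input = (K'⊕ipad) ∥ m = 96 f8 bf 23 36 36 ∥ 0d 61 20 69 b3.
Inner hash: even-index sum = 619 mod 256 = 107; odd-index sum = 539 mod 256 = 27 → 6b 1b.
Outer input = (K'⊕opad) ∥ inner = fc 92 d5 49 5c 5c ∥ 6b 1b.
Outer hash (tag): even-index sum = 664 mod 256 = 152; odd-index sum = 338 mod 256 = 82 → 98 52.

9852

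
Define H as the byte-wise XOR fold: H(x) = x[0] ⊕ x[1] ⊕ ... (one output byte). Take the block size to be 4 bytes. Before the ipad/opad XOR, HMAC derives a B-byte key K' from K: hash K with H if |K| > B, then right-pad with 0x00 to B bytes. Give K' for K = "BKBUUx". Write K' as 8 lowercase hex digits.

|K| = 6 > B = 4, so first hash the key.
H(K): XOR 42⊕4b⊕42⊕55⊕55⊕78 = 33.
Zero-pad H(K) = 33 to 4 bytes: K' = 33 00 00 00.

33000000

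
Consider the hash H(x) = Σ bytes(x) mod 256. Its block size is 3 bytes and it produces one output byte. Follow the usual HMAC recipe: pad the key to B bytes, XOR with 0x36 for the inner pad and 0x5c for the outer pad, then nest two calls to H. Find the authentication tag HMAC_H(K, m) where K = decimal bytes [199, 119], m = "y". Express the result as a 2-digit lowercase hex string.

03

Key decimal bytes [199, 119] = c7 77 is 2 bytes ≤ B = 3; zero-pad to 3 bytes: K' = c7 77 00.
K' ⊕ ipad = f1 41 36.  K' ⊕ opad = 9b 2b 5c.
Inner input = (K'⊕ipad) ∥ m = f1 41 36 ∥ 79.
Inner hash: sum = 241+65+54+121 = 481; mod 256 = 225 → e1.
Outer input = (K'⊕opad) ∥ inner = 9b 2b 5c ∥ e1.
Outer hash (tag): sum = 155+43+92+225 = 515; mod 256 = 3 → 03.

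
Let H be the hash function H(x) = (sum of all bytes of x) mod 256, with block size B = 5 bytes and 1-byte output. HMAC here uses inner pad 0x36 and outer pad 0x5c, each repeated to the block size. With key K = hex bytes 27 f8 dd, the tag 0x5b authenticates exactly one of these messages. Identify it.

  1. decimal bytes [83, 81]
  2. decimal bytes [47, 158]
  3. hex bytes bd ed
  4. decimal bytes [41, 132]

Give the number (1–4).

Key hex bytes 27 f8 dd is 3 bytes ≤ B = 5; zero-pad to 5 bytes: K' = 27 f8 dd 00 00.
K' ⊕ ipad = 11 ce eb 36 36; K' ⊕ opad = 7b a4 81 5c 5c.
m1: inner = H(11 ce eb 36 36 53 51) = da; tag = H(7b a4 81 5c 5c da) = 32
m2: inner = H(11 ce eb 36 36 2f 9e) = 03; tag = H(7b a4 81 5c 5c 03) = 5b ← matches
m3: inner = H(11 ce eb 36 36 bd ed) = e0; tag = H(7b a4 81 5c 5c e0) = 38
m4: inner = H(11 ce eb 36 36 29 84) = e3; tag = H(7b a4 81 5c 5c e3) = 3b

2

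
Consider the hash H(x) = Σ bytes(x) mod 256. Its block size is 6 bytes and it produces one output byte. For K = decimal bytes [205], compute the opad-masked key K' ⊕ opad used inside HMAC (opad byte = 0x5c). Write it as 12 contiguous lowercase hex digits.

915c5c5c5c5c

Key decimal bytes [205] = cd is 1 byte ≤ B = 6; zero-pad to 6 bytes: K' = cd 00 00 00 00 00.
XOR each byte with 0x5c: cd⊕5c=91, 00⊕5c=5c, 00⊕5c=5c, 00⊕5c=5c, 00⊕5c=5c, 00⊕5c=5c.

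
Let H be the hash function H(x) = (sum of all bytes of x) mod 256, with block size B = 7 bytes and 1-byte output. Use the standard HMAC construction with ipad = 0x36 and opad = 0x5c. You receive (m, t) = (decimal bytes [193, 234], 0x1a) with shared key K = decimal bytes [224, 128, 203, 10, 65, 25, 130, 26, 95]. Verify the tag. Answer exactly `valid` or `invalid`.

invalid

Key decimal bytes [224, 128, 203, 10, 65, 25, 130, 26, 95] = e0 80 cb 0a 41 19 82 1a 5f is 9 bytes > B = 7, so hash it first: H(key) = 8a, then zero-pad to 7 bytes: K' = 8a 00 00 00 00 00 00.
K' ⊕ ipad = bc 36 36 36 36 36 36; K' ⊕ opad = d6 5c 5c 5c 5c 5c 5c.
Inner hash: sum = 188+54+54+54+54+54+54+193+234 = 939; mod 256 = 171 → ab.
Outer hash (recomputed tag): sum = 214+92+92+92+92+92+92+171 = 937; mod 256 = 169 → a9.
Recomputed tag = a9; claimed = 1a → mismatch.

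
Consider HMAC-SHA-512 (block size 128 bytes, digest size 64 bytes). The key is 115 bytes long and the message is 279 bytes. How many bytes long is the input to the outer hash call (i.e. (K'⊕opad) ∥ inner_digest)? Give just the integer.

192

Key is 115 ≤ 128 bytes, zero-padded: |K'| = 128.
Outer input = (K'⊕opad) ∥ H(inner) → 128 + 64 = 192 bytes.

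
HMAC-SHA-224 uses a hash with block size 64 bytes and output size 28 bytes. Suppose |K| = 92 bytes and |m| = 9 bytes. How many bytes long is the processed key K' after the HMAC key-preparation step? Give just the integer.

Key is 92 > 64 bytes, so it is hashed to 28 bytes then zero-padded to 64: |K'| = 64.

64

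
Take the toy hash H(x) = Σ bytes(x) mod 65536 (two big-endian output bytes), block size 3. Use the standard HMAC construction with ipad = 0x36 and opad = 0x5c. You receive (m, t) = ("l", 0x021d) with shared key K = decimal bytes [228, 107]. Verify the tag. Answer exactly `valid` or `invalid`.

Key decimal bytes [228, 107] = e4 6b is 2 bytes ≤ B = 3; zero-pad to 3 bytes: K' = e4 6b 00.
K' ⊕ ipad = d2 5d 36; K' ⊕ opad = b8 37 5c.
Inner hash: sum = 210+93+54+108 = 465 → 01 d1.
Outer hash (recomputed tag): sum = 184+55+92+1+209 = 541 → 02 1d.
Recomputed tag = 021d; claimed = 021d → match.

valid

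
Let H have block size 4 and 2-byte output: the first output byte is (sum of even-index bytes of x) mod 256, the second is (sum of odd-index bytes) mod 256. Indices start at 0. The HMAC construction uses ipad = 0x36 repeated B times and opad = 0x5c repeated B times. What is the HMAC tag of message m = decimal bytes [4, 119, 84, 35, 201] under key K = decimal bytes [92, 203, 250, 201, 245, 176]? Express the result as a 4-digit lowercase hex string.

Key decimal bytes [92, 203, 250, 201, 245, 176] = 5c cb fa c9 f5 b0 is 6 bytes > B = 4, so hash it first: H(key) = 4b 44, then zero-pad to 4 bytes: K' = 4b 44 00 00.
K' ⊕ ipad = 7d 72 36 36.  K' ⊕ opad = 17 18 5c 5c.
Inner input = (K'⊕ipad) ∥ m = 7d 72 36 36 ∥ 04 77 54 23 c9.
Inner hash: even-index sum = 468 mod 256 = 212; odd-index sum = 322 mod 256 = 66 → d4 42.
Outer input = (K'⊕opad) ∥ inner = 17 18 5c 5c ∥ d4 42.
Outer hash (tag): even-index sum = 327 mod 256 = 71; odd-index sum = 182 mod 256 = 182 → 47 b6.

47b6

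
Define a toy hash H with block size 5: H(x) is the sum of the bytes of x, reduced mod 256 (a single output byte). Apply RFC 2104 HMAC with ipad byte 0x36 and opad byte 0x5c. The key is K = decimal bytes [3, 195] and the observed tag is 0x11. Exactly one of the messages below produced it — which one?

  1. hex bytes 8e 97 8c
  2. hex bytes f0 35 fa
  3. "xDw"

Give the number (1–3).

Key decimal bytes [3, 195] = 03 c3 is 2 bytes ≤ B = 5; zero-pad to 5 bytes: K' = 03 c3 00 00 00.
K' ⊕ ipad = 35 f5 36 36 36; K' ⊕ opad = 5f 9f 5c 5c 5c.
m1: inner = H(35 f5 36 36 36 8e 97 8c) = 7d; tag = H(5f 9f 5c 5c 5c 7d) = 8f
m2: inner = H(35 f5 36 36 36 f0 35 fa) = eb; tag = H(5f 9f 5c 5c 5c eb) = fd
m3: inner = H(35 f5 36 36 36 78 44 77) = ff; tag = H(5f 9f 5c 5c 5c ff) = 11 ← matches

3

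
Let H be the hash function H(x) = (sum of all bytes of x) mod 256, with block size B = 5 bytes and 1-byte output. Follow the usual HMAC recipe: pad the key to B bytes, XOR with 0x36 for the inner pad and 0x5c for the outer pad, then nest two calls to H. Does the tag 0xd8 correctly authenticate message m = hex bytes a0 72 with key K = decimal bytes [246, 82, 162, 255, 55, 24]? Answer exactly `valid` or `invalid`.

invalid

Key decimal bytes [246, 82, 162, 255, 55, 24] = f6 52 a2 ff 37 18 is 6 bytes > B = 5, so hash it first: H(key) = 38, then zero-pad to 5 bytes: K' = 38 00 00 00 00.
K' ⊕ ipad = 0e 36 36 36 36; K' ⊕ opad = 64 5c 5c 5c 5c.
Inner hash: sum = 14+54+54+54+54+160+114 = 504; mod 256 = 248 → f8.
Outer hash (recomputed tag): sum = 100+92+92+92+92+248 = 716; mod 256 = 204 → cc.
Recomputed tag = cc; claimed = d8 → mismatch.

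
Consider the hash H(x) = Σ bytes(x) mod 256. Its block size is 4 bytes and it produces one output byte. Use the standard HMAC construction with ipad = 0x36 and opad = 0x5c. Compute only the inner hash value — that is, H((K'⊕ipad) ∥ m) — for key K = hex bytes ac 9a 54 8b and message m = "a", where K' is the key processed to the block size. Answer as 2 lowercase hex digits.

c6

Key hex bytes ac 9a 54 8b is exactly B = 4 bytes: K' = ac 9a 54 8b.
K' ⊕ ipad = 9a ac 62 bd.
Inner input = 9a ac 62 bd ∥ 61.
Inner hash: sum = 154+172+98+189+97 = 710; mod 256 = 198 → c6.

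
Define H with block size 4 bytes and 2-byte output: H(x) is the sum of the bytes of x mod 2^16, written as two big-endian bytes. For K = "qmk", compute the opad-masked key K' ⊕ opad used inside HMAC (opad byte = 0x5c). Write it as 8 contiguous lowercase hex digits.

2d31375c

Key "qmk" = 71 6d 6b is 3 bytes ≤ B = 4; zero-pad to 4 bytes: K' = 71 6d 6b 00.
XOR each byte with 0x5c: 71⊕5c=2d, 6d⊕5c=31, 6b⊕5c=37, 00⊕5c=5c.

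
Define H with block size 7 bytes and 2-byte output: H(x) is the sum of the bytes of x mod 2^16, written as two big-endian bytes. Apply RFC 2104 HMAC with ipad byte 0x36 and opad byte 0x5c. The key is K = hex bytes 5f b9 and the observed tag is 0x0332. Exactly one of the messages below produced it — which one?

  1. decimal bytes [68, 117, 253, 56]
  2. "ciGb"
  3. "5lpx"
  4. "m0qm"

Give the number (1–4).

2

Key hex bytes 5f b9 is 2 bytes ≤ B = 7; zero-pad to 7 bytes: K' = 5f b9 00 00 00 00 00.
K' ⊕ ipad = 69 8f 36 36 36 36 36; K' ⊕ opad = 03 e5 5c 5c 5c 5c 5c.
m1: inner = H(69 8f 36 36 36 36 36 44 75 fd 38) = 03 f4; tag = H(03 e5 5c 5c 5c 5c 5c 03 f4) = 03ab
m2: inner = H(69 8f 36 36 36 36 36 63 69 47 62) = 03 7b; tag = H(03 e5 5c 5c 5c 5c 5c 03 7b) = 0332 ← matches
m3: inner = H(69 8f 36 36 36 36 36 35 6c 70 78) = 03 8f; tag = H(03 e5 5c 5c 5c 5c 5c 03 8f) = 0346
m4: inner = H(69 8f 36 36 36 36 36 6d 30 71 6d) = 03 81; tag = H(03 e5 5c 5c 5c 5c 5c 03 81) = 0338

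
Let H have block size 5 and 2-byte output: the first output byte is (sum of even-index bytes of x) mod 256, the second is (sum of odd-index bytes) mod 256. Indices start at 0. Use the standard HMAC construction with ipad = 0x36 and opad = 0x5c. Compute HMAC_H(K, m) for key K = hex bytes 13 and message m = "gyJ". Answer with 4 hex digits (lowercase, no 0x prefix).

Key hex bytes 13 is 1 byte ≤ B = 5; zero-pad to 5 bytes: K' = 13 00 00 00 00.
K' ⊕ ipad = 25 36 36 36 36.  K' ⊕ opad = 4f 5c 5c 5c 5c.
Inner input = (K'⊕ipad) ∥ m = 25 36 36 36 36 ∥ 67 79 4a.
Inner hash: even-index sum = 266 mod 256 = 10; odd-index sum = 285 mod 256 = 29 → 0a 1d.
Outer input = (K'⊕opad) ∥ inner = 4f 5c 5c 5c 5c ∥ 0a 1d.
Outer hash (tag): even-index sum = 292 mod 256 = 36; odd-index sum = 194 mod 256 = 194 → 24 c2.

24c2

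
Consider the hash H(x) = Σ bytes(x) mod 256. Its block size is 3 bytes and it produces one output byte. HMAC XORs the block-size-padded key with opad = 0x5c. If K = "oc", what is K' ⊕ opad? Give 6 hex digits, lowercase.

333f5c

Key "oc" = 6f 63 is 2 bytes ≤ B = 3; zero-pad to 3 bytes: K' = 6f 63 00.
XOR each byte with 0x5c: 6f⊕5c=33, 63⊕5c=3f, 00⊕5c=5c.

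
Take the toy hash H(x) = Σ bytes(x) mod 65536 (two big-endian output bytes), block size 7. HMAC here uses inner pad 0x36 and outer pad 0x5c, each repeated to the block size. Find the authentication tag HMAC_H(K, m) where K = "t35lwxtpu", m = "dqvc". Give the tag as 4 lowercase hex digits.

0391

Key "t35lwxtpu" = 74 33 35 6c 77 78 74 70 75 is 9 bytes > B = 7, so hash it first: H(key) = 03 90, then zero-pad to 7 bytes: K' = 03 90 00 00 00 00 00.
K' ⊕ ipad = 35 a6 36 36 36 36 36.  K' ⊕ opad = 5f cc 5c 5c 5c 5c 5c.
Inner input = (K'⊕ipad) ∥ m = 35 a6 36 36 36 36 36 ∥ 64 71 76 63.
Inner hash: sum = 53+166+54+54+54+54+54+100+113+118+99 = 919 → 03 97.
Outer input = (K'⊕opad) ∥ inner = 5f cc 5c 5c 5c 5c 5c ∥ 03 97.
Outer hash (tag): sum = 95+204+92+92+92+92+92+3+151 = 913 → 03 91.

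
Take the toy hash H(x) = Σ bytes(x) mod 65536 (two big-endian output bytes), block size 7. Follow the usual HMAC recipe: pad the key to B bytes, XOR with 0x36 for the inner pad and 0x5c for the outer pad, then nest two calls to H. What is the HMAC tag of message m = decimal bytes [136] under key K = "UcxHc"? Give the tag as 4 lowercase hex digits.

Key "UcxHc" = 55 63 78 48 63 is 5 bytes ≤ B = 7; zero-pad to 7 bytes: K' = 55 63 78 48 63 00 00.
K' ⊕ ipad = 63 55 4e 7e 55 36 36.  K' ⊕ opad = 09 3f 24 14 3f 5c 5c.
Inner input = (K'⊕ipad) ∥ m = 63 55 4e 7e 55 36 36 ∥ 88.
Inner hash: sum = 99+85+78+126+85+54+54+136 = 717 → 02 cd.
Outer input = (K'⊕opad) ∥ inner = 09 3f 24 14 3f 5c 5c ∥ 02 cd.
Outer hash (tag): sum = 9+63+36+20+63+92+92+2+205 = 582 → 02 46.

0246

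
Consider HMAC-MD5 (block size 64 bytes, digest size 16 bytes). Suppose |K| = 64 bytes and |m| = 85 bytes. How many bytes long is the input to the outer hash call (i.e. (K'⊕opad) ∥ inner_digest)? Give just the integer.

Key is 64 ≤ 64 bytes, zero-padded: |K'| = 64.
Outer input = (K'⊕opad) ∥ H(inner) → 64 + 16 = 80 bytes.

80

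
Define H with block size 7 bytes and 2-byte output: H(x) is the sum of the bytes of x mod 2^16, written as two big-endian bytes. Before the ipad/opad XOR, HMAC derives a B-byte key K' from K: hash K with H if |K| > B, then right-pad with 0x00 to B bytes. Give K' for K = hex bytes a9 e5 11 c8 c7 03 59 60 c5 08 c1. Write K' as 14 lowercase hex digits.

|K| = 11 > B = 7, so first hash the key.
H(K): sum = 169+229+17+200+199+3+89+96+197+8+193 = 1400 → 05 78.
Zero-pad H(K) = 05 78 to 7 bytes: K' = 05 78 00 00 00 00 00.

05780000000000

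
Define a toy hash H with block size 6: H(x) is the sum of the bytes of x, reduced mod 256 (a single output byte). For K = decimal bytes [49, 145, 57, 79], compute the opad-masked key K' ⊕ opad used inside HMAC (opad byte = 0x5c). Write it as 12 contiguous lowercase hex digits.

Key decimal bytes [49, 145, 57, 79] = 31 91 39 4f is 4 bytes ≤ B = 6; zero-pad to 6 bytes: K' = 31 91 39 4f 00 00.
XOR each byte with 0x5c: 31⊕5c=6d, 91⊕5c=cd, 39⊕5c=65, 4f⊕5c=13, 00⊕5c=5c, 00⊕5c=5c.

6dcd65135c5c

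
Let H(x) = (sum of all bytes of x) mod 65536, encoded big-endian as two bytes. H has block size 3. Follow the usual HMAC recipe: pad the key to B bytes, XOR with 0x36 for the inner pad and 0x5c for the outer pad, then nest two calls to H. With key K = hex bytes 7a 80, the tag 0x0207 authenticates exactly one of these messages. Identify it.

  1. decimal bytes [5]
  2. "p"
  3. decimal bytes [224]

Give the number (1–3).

2

Key hex bytes 7a 80 is 2 bytes ≤ B = 3; zero-pad to 3 bytes: K' = 7a 80 00.
K' ⊕ ipad = 4c b6 36; K' ⊕ opad = 26 dc 5c.
m1: inner = H(4c b6 36 05) = 01 3d; tag = H(26 dc 5c 01 3d) = 019c
m2: inner = H(4c b6 36 70) = 01 a8; tag = H(26 dc 5c 01 a8) = 0207 ← matches
m3: inner = H(4c b6 36 e0) = 02 18; tag = H(26 dc 5c 02 18) = 0178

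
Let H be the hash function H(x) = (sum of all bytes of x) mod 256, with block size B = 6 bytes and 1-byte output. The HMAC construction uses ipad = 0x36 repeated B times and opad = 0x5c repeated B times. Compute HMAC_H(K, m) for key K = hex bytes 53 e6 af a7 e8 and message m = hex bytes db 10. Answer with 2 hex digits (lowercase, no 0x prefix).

25

Key hex bytes 53 e6 af a7 e8 is 5 bytes ≤ B = 6; zero-pad to 6 bytes: K' = 53 e6 af a7 e8 00.
K' ⊕ ipad = 65 d0 99 91 de 36.  K' ⊕ opad = 0f ba f3 fb b4 5c.
Inner input = (K'⊕ipad) ∥ m = 65 d0 99 91 de 36 ∥ db 10.
Inner hash: sum = 101+208+153+145+222+54+219+16 = 1118; mod 256 = 94 → 5e.
Outer input = (K'⊕opad) ∥ inner = 0f ba f3 fb b4 5c ∥ 5e.
Outer hash (tag): sum = 15+186+243+251+180+92+94 = 1061; mod 256 = 37 → 25.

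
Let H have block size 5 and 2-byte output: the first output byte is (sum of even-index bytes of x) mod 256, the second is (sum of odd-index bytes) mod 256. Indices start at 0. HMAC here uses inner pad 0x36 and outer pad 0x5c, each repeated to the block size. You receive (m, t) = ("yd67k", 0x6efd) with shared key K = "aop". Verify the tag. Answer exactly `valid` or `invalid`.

Key "aop" = 61 6f 70 is 3 bytes ≤ B = 5; zero-pad to 5 bytes: K' = 61 6f 70 00 00.
K' ⊕ ipad = 57 59 46 36 36; K' ⊕ opad = 3d 33 2c 5c 5c.
Inner hash: even-index sum = 366 mod 256 = 110; odd-index sum = 425 mod 256 = 169 → 6e a9.
Outer hash (recomputed tag): even-index sum = 366 mod 256 = 110; odd-index sum = 253 mod 256 = 253 → 6e fd.
Recomputed tag = 6efd; claimed = 6efd → match.

valid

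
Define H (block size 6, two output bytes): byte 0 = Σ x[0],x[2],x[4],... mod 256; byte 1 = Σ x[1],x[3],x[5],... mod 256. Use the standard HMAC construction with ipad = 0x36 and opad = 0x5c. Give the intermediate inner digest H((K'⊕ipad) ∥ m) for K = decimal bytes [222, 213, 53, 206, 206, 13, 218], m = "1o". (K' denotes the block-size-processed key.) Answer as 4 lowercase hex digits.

Key decimal bytes [222, 213, 53, 206, 206, 13, 218] = de d5 35 ce ce 0d da is 7 bytes > B = 6, so hash it first: H(key) = bb b0, then zero-pad to 6 bytes: K' = bb b0 00 00 00 00.
K' ⊕ ipad = 8d 86 36 36 36 36.
Inner input = 8d 86 36 36 36 36 ∥ 31 6f.
Inner hash: even-index sum = 298 mod 256 = 42; odd-index sum = 353 mod 256 = 97 → 2a 61.

2a61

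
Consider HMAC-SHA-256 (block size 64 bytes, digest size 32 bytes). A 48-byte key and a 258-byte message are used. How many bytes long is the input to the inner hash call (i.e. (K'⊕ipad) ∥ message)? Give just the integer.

Key is 48 ≤ 64 bytes, zero-padded: |K'| = 64.
Inner input = (K'⊕ipad) ∥ m → 64 + 258 = 322 bytes.

322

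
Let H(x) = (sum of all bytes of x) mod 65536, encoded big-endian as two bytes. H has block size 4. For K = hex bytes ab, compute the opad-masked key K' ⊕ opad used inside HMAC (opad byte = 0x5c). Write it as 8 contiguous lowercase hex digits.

Key hex bytes ab is 1 byte ≤ B = 4; zero-pad to 4 bytes: K' = ab 00 00 00.
XOR each byte with 0x5c: ab⊕5c=f7, 00⊕5c=5c, 00⊕5c=5c, 00⊕5c=5c.

f75c5c5c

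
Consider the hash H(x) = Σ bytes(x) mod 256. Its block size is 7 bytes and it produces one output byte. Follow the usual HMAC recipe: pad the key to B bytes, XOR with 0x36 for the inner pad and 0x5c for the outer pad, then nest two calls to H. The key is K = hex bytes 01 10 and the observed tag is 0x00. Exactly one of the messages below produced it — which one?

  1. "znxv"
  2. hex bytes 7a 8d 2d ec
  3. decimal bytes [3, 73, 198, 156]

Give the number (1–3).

Key hex bytes 01 10 is 2 bytes ≤ B = 7; zero-pad to 7 bytes: K' = 01 10 00 00 00 00 00.
K' ⊕ ipad = 37 26 36 36 36 36 36; K' ⊕ opad = 5d 4c 5c 5c 5c 5c 5c.
m1: inner = H(37 26 36 36 36 36 36 7a 6e 78 76) = 41; tag = H(5d 4c 5c 5c 5c 5c 5c 41) = b6
m2: inner = H(37 26 36 36 36 36 36 7a 8d 2d ec) = 8b; tag = H(5d 4c 5c 5c 5c 5c 5c 8b) = 00 ← matches
m3: inner = H(37 26 36 36 36 36 36 03 49 c6 9c) = 19; tag = H(5d 4c 5c 5c 5c 5c 5c 19) = 8e

2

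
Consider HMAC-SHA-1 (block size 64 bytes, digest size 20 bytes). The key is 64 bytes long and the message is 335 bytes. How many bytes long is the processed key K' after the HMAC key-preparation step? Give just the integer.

Key is 64 ≤ 64 bytes, zero-padded: |K'| = 64.

64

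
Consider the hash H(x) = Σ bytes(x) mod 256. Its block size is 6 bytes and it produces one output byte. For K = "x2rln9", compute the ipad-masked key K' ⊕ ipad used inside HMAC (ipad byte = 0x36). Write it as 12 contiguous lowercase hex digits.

Key "x2rln9" = 78 32 72 6c 6e 39 is exactly B = 6 bytes: K' = 78 32 72 6c 6e 39.
XOR each byte with 0x36: 78⊕36=4e, 32⊕36=04, 72⊕36=44, 6c⊕36=5a, 6e⊕36=58, 39⊕36=0f.

4e04445a580f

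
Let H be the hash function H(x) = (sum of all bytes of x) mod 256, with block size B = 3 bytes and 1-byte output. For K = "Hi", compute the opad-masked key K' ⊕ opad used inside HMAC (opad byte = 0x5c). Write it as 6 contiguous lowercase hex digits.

Key "Hi" = 48 69 is 2 bytes ≤ B = 3; zero-pad to 3 bytes: K' = 48 69 00.
XOR each byte with 0x5c: 48⊕5c=14, 69⊕5c=35, 00⊕5c=5c.

14355c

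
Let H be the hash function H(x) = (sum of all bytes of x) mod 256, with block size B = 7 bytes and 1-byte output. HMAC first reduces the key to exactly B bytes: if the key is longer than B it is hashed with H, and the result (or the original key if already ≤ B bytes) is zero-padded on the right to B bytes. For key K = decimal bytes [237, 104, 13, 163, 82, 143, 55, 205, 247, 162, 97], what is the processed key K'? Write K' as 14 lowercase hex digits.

e4000000000000

|K| = 11 > B = 7, so first hash the key.
H(K): sum = 237+104+13+163+82+143+55+205+247+162+97 = 1508; mod 256 = 228 → e4.
Zero-pad H(K) = e4 to 7 bytes: K' = e4 00 00 00 00 00 00.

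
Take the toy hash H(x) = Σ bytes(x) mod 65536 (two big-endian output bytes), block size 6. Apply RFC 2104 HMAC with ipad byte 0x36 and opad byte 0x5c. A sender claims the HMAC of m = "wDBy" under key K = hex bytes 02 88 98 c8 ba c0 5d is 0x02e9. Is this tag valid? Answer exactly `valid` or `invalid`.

valid

Key hex bytes 02 88 98 c8 ba c0 5d is 7 bytes > B = 6, so hash it first: H(key) = 03 c1, then zero-pad to 6 bytes: K' = 03 c1 00 00 00 00.
K' ⊕ ipad = 35 f7 36 36 36 36; K' ⊕ opad = 5f 9d 5c 5c 5c 5c.
Inner hash: sum = 53+247+54+54+54+54+119+68+66+121 = 890 → 03 7a.
Outer hash (recomputed tag): sum = 95+157+92+92+92+92+3+122 = 745 → 02 e9.
Recomputed tag = 02e9; claimed = 02e9 → match.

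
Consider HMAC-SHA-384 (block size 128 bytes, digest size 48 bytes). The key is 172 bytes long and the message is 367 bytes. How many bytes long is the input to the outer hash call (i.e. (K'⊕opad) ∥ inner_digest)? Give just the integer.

Key is 172 > 128 bytes, so it is hashed to 48 bytes then zero-padded to 128: |K'| = 128.
Outer input = (K'⊕opad) ∥ H(inner) → 128 + 48 = 176 bytes.

176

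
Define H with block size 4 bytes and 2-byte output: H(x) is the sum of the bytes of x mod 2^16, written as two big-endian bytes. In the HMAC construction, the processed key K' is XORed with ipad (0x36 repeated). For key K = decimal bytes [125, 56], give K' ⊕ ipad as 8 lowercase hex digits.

4b0e3636

Key decimal bytes [125, 56] = 7d 38 is 2 bytes ≤ B = 4; zero-pad to 4 bytes: K' = 7d 38 00 00.
XOR each byte with 0x36: 7d⊕36=4b, 38⊕36=0e, 00⊕36=36, 00⊕36=36.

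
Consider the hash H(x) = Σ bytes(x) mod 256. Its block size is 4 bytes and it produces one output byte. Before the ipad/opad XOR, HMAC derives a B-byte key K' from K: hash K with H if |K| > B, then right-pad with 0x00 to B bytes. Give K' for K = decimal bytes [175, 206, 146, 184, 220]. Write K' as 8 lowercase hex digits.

|K| = 5 > B = 4, so first hash the key.
H(K): sum = 175+206+146+184+220 = 931; mod 256 = 163 → a3.
Zero-pad H(K) = a3 to 4 bytes: K' = a3 00 00 00.

a3000000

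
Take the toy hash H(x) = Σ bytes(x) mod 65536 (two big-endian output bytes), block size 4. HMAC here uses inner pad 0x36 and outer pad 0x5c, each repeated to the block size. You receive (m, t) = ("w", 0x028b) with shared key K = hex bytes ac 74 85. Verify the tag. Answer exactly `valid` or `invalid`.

valid

Key hex bytes ac 74 85 is 3 bytes ≤ B = 4; zero-pad to 4 bytes: K' = ac 74 85 00.
K' ⊕ ipad = 9a 42 b3 36; K' ⊕ opad = f0 28 d9 5c.
Inner hash: sum = 154+66+179+54+119 = 572 → 02 3c.
Outer hash (recomputed tag): sum = 240+40+217+92+2+60 = 651 → 02 8b.
Recomputed tag = 028b; claimed = 028b → match.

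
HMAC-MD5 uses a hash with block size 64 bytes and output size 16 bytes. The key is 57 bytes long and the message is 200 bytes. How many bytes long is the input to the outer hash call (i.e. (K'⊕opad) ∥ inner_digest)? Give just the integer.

80

Key is 57 ≤ 64 bytes, zero-padded: |K'| = 64.
Outer input = (K'⊕opad) ∥ H(inner) → 64 + 16 = 80 bytes.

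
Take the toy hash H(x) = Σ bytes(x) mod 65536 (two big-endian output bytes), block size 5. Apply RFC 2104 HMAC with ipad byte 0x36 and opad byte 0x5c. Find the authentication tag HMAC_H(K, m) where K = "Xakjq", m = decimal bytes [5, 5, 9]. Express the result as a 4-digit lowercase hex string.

01b4

Key "Xakjq" = 58 61 6b 6a 71 is exactly B = 5 bytes: K' = 58 61 6b 6a 71.
K' ⊕ ipad = 6e 57 5d 5c 47.  K' ⊕ opad = 04 3d 37 36 2d.
Inner input = (K'⊕ipad) ∥ m = 6e 57 5d 5c 47 ∥ 05 05 09.
Inner hash: sum = 110+87+93+92+71+5+5+9 = 472 → 01 d8.
Outer input = (K'⊕opad) ∥ inner = 04 3d 37 36 2d ∥ 01 d8.
Outer hash (tag): sum = 4+61+55+54+45+1+216 = 436 → 01 b4.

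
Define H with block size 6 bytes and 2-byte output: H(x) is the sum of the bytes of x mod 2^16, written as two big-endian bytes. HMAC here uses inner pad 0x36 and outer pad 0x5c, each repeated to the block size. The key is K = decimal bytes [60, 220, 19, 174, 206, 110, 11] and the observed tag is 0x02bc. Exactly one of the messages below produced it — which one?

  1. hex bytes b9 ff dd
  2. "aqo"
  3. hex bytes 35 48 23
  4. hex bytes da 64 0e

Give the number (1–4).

4

Key decimal bytes [60, 220, 19, 174, 206, 110, 11] = 3c dc 13 ae ce 6e 0b is 7 bytes > B = 6, so hash it first: H(key) = 03 20, then zero-pad to 6 bytes: K' = 03 20 00 00 00 00.
K' ⊕ ipad = 35 16 36 36 36 36; K' ⊕ opad = 5f 7c 5c 5c 5c 5c.
m1: inner = H(35 16 36 36 36 36 b9 ff dd) = 03 b8; tag = H(5f 7c 5c 5c 5c 5c 03 b8) = 0306
m2: inner = H(35 16 36 36 36 36 61 71 6f) = 02 64; tag = H(5f 7c 5c 5c 5c 5c 02 64) = 02b1
m3: inner = H(35 16 36 36 36 36 35 48 23) = 01 c3; tag = H(5f 7c 5c 5c 5c 5c 01 c3) = 030f
m4: inner = H(35 16 36 36 36 36 da 64 0e) = 02 6f; tag = H(5f 7c 5c 5c 5c 5c 02 6f) = 02bc ← matches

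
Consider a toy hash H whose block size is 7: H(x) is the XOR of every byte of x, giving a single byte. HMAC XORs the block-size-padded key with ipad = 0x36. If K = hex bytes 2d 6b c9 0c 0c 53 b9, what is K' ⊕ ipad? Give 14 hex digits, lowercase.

1b5dff3a3a658f

Key hex bytes 2d 6b c9 0c 0c 53 b9 is exactly B = 7 bytes: K' = 2d 6b c9 0c 0c 53 b9.
XOR each byte with 0x36: 2d⊕36=1b, 6b⊕36=5d, c9⊕36=ff, 0c⊕36=3a, 0c⊕36=3a, 53⊕36=65, b9⊕36=8f.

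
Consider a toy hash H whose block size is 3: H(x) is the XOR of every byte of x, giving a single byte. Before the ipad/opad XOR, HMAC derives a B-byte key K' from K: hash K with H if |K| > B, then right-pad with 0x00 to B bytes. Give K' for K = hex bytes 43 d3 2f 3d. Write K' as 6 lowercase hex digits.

|K| = 4 > B = 3, so first hash the key.
H(K): XOR 43⊕d3⊕2f⊕3d = 82.
Zero-pad H(K) = 82 to 3 bytes: K' = 82 00 00.

820000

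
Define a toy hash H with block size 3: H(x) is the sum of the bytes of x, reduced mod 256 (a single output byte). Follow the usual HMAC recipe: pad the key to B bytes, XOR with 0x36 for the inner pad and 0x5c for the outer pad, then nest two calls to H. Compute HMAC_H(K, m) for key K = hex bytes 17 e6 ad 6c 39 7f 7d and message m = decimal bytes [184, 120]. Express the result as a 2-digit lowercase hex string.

Key hex bytes 17 e6 ad 6c 39 7f 7d is 7 bytes > B = 3, so hash it first: H(key) = 4b, then zero-pad to 3 bytes: K' = 4b 00 00.
K' ⊕ ipad = 7d 36 36.  K' ⊕ opad = 17 5c 5c.
Inner input = (K'⊕ipad) ∥ m = 7d 36 36 ∥ b8 78.
Inner hash: sum = 125+54+54+184+120 = 537; mod 256 = 25 → 19.
Outer input = (K'⊕opad) ∥ inner = 17 5c 5c ∥ 19.
Outer hash (tag): sum = 23+92+92+25 = 232 → e8.

e8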